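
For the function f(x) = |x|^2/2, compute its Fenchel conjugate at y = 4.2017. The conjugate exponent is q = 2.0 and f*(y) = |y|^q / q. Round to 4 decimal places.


The conjugate exponent q satisfies 1/p + 1/q = 1.
p = 2, so q = 2/(2 - 1) = 2.0
|y|^q = 4.2017^2.0 = 17.6543
f*(4.2017) = 17.6543 / 2.0 = 8.8271


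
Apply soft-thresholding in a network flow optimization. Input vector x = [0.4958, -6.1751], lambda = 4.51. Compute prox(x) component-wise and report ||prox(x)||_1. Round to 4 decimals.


Soft-thresholding with lambda = 4.51:
prox(0.4958) = sign(0.4958)*max(|0.4958| - 4.51, 0) = 0.0
prox(-6.1751) = sign(-6.1751)*max(|-6.1751| - 4.51, 0) = -1.6651
prox(x) = [0.0, -1.6651]
||prox(x)||_1 = 0.0 + 1.6651 = 1.6651


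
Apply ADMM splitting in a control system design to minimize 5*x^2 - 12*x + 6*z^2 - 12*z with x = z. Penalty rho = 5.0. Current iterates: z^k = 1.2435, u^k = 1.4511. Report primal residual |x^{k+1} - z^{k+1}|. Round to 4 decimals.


ADMM iteration with rho = 5.0, z^k = 1.2435, u^k = 1.4511
Step 1: x-update.
Minimize 5*x^2 - 12*x + (5.0/2)*(x - 1.2435 + 1.4511)^2
FOC: (2*5 + 5.0)*x = 12 + 5.0*(1.2435 - 1.4511)
x^{k+1} = 0.7308
Step 2: z-update.
Minimize 6*z^2 - 12*z + (5.0/2)*(0.7308 - z + 1.4511)^2
FOC: (2*6 + 5.0)*z = 12 + 5.0*(0.7308 + 1.4511)
z^{k+1} = 1.3476
Step 3: u-update.
u^{k+1} = 1.4511 + 0.7308 - 1.3476 = 0.8343
Step 4: Primal residual = |0.7308 - 1.3476| = 0.6168


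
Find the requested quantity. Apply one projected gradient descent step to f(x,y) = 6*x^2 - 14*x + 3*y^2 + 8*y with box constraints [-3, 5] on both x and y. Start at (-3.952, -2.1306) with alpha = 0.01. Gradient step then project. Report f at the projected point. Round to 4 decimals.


Step 1: Compute gradient at (-3.952, -2.1306).
grad_x = 2*6*-3.952 - 14 = -61.424
grad_y = 2*3*-2.1306 + 8 = -4.7836
Step 2: Gradient step.
x_raw = -3.952 - 0.01*-61.424 = -3.3378
y_raw = -2.1306 - 0.01*-4.7836 = -2.0828
Step 3: Project onto [-3, 5].
x_proj = clip(-3.3378) = -3.0
y_proj = clip(-2.0828) = -2.0828
Step 4: Evaluate f.
f(-3.0, -2.0828) = 92.3516


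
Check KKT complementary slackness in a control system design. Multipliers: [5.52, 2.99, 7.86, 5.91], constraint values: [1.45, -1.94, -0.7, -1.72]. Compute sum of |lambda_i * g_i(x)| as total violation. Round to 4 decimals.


KKT complementary slackness check:
lambda_1 * g_1 = 5.52 * 1.45 = 8.004
lambda_2 * g_2 = 2.99 * -1.94 = -5.8006
lambda_3 * g_3 = 7.86 * -0.7 = -5.502
lambda_4 * g_4 = 5.91 * -1.72 = -10.1652
Total violation = 8.004 + 5.8006 + 5.502 + 10.1652 = 29.4718


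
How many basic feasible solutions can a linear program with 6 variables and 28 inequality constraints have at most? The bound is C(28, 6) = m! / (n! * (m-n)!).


Each vertex corresponds to some choice of n active constraints out of m, so the number of vertices is at most C(m, n) = m! / (n!(m-n)!).
m = 28, n = 6
Numerator: 28 * 27 * 26 * 25 * 24 * 23
Denominator: 6! = 720
C(28, 6) = 376740


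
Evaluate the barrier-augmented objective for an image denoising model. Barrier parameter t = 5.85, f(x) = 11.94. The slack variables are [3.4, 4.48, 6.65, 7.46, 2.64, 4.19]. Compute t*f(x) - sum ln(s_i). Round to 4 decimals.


Step 1: Compute log-barrier.
ln values: [1.2238, 1.4996, 1.8946, 2.0096, 0.9708, 1.4327]
phi = -(1.2238 + 1.4996 + 1.8946 + 2.0096 + 0.9708 + 1.4327) = -9.0311
Step 2: Compute augmented objective.
t*f(x) = 5.85*11.94 = 69.849
Total = 69.849 - 9.0311 = 60.8179


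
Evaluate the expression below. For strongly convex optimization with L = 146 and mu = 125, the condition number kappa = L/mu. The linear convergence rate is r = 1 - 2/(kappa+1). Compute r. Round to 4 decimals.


Step 1: Compute the condition number.
kappa = L/mu = 146/125 = 1.168
Step 2: Compute the convergence rate.
r = 1 - 2/(kappa + 1) = 1 - 2*mu/(L + mu) = (L - mu)/(L + mu) = 21/271 = 0.0775


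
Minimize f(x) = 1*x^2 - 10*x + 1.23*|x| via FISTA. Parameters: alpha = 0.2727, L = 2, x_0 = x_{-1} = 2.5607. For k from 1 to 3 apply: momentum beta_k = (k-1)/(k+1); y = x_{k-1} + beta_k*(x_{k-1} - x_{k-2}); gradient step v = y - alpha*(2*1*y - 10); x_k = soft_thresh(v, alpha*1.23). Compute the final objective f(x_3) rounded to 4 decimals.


FISTA on f(x) = 1*x^2 - 10*x + 1.23*|x|
L = 2, alpha = 0.2727
Iteration 1: beta = 0.0, y = 2.5607 + 0.0*(2.5607 - 2.5607) = 2.5607
  grad(y) = -4.8786, v = y - alpha*grad = 3.8911
  prox(v) = soft_thresh(3.8911, 0.3354) = 3.5557
Iteration 2: beta = 0.3333, y = 3.5557 + 0.3333*(3.5557 - 2.5607) = 3.8873
  grad(y) = -2.2253, v = y - alpha*grad = 4.4942
  prox(v) = soft_thresh(4.4942, 0.3354) = 4.1588
Iteration 3: beta = 0.5, y = 4.1588 + 0.5*(4.1588 - 3.5557) = 4.4603
  grad(y) = -1.0794, v = y - alpha*grad = 4.7547
  prox(v) = soft_thresh(4.7547, 0.3354) = 4.4192
f(x_3) = 1*4.4192^2 - 10*4.4192 + 1.23*|4.4192| = -19.2271


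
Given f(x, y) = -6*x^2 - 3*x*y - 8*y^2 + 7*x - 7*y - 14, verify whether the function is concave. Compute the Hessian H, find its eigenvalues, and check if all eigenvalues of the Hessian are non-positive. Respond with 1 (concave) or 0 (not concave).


The Hessian of f(x,y) = -6*x^2 - 3*x*y - 8*y^2 + 7*x - 7*y - 14 is:
H = [[-12, -3], [-3, -16]]
Trace = -12 - 16 = -28
Determinant = -12*-16 - (-3)^2 = 183
Discriminant = (-28)^2 - 4*183 = 52.0
Eigenvalues: lambda_1 = -17.6056, lambda_2 = -10.3944
The function is concave.

1


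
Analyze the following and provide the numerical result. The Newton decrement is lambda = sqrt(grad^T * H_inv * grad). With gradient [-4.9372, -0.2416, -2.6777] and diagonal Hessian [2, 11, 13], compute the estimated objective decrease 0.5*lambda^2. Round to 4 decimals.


Step 1: H is diagonal, so H^(-1) * g = [-2.4686, -0.022, -0.206].
Step 2: g^T H^(-1) g = sum_i g_i^2 / H_ii
  = (-4.9372)^2/2 + (-0.2416)^2/11 + (-2.6777)^2/13
  = 12.188 + 0.0053 + 0.5515 = 12.7448
Step 3: Objective decrease = 0.5 * g^T H^(-1) g = 6.3724


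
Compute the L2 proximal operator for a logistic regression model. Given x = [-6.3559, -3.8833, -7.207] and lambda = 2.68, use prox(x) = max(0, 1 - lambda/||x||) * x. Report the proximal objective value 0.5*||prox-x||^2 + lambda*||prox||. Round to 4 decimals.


Step 1: Compute ||x||.
||x|| = 10.3643
Step 2: Compute scaling factor.
scale = max(0, 1 - 2.68/10.3643) = 0.7414
Step 3: prox(x) = [-4.7124, -2.8792, -5.3434]
||prox(x)|| = 7.6843
Step 4: Proximal objective.
0.5*||prox-x||^2 = 3.5912
lambda*||prox|| = 20.5939
Total = 24.1851


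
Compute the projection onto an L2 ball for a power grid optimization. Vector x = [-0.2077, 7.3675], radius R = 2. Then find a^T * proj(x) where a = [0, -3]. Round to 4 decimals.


Step 1: Compute ||x|| (intermediates to 6 decimals).
||x|| = sqrt((-0.2077)^2 + 7.3675^2) = 7.370427
Step 2: Project.
Since ||x|| > R, scale = R/||x|| = 2/7.370427 = 0.271355, proj(x) = scale * x
proj(x) = [-0.05636, 1.999208]
Step 3: Dot product.
a^T * proj(x) = 0*(-0.05636) - 3*1.999208 = -5.9976


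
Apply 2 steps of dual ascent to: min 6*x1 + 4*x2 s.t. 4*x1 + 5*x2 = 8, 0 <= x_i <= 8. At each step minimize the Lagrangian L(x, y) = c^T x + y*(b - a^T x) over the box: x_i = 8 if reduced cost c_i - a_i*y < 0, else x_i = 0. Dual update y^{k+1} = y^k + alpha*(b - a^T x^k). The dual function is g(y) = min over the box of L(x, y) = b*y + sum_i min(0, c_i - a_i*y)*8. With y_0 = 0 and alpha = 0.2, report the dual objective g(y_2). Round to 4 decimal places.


Dual ascent for LP: min 6*x1 + 4*x2, 4*x1 + 5*x2 = 8, 0 <= x_i <= 8
Step 1: y^k = 0.0, reduced costs: (6.0, 4.0)
  x^k = (0.0, 0.0), subgradient = b - a^T x = 8.0
  y^{k+1} = 0.0 + 0.2*8.0 = 1.6
Step 2: y^k = 1.6, reduced costs: (-0.4, -4.0)
  x^k = (8.0, 8.0), subgradient = b - a^T x = -64.0
  y^{k+1} = 1.6 + 0.2*-64.0 = -11.2
Dual objective at y_2 = -11.2: reduced costs (50.8, 60.0), box minimizer x = (0.0, 0.0)
g(y_2) = b*y + (c1 - a1*y)*x1 + (c2 - a2*y)*x2 = 8*(-11.2) + 50.8*0.0 + 60.0*0.0 = -89.6 + 0.0 + 0.0 = -89.6


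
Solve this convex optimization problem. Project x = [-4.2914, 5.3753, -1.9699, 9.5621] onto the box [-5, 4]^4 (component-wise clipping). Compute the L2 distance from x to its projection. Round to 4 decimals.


Project each component onto [-5, 4].
clip(-4.2914) = -4.2914, clip(5.3753) = 4.0, clip(-1.9699) = -1.9699, clip(9.5621) = 4.0
Projection = [-4.2914, 4.0, -1.9699, 4.0]
Squared diffs: [0.0, 1.8915, 0.0, 30.937]
Distance = sqrt(32.8285) = 5.7296


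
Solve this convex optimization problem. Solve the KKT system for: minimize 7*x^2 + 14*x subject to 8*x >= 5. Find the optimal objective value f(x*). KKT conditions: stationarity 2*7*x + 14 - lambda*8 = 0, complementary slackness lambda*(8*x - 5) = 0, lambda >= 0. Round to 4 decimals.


Step 1: Try lambda = 0 (constraint inactive).
x_unc = -14/(2*7) = -1.0
Check: 8*-1.0 = -8.0 < 5 -- violated!
Step 2: Constraint must be active: 8*x = 5
x* = 5/8 = 0.625
lambda = (2*7*0.625 + 14)/8 = 2.8438
Step 3: Compute optimal value.
f(x*) = 7*0.625^2 + 14*0.625 = 11.4844


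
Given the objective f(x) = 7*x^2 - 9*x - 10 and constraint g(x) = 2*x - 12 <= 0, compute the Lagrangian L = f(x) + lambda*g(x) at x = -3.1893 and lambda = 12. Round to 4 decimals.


Step 1: Evaluate f(x).
f(-3.1893) = 7*(-3.1893)^2 - 9*(-3.1893) - 10 = 89.9051
Step 2: Evaluate g(x).
g(-3.1893) = 2*-3.1893 - 12 = -18.3786
Step 3: Compute Lagrangian.
L = 89.9051 + 12*-18.3786 = -130.6381


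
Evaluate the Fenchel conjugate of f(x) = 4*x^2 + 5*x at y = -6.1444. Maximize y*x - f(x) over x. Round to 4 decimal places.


f*(y) = sup_x {y*x - a*x^2 - b*x} = sup_x {(y-b)*x - a*x^2}
FOC: (y - b) - 2a*x = 0 => x* = (y - b)/(2a)
x* = (-6.1444 - 5)/(2*4) = -1.3931
f*(-6.1444) = (y-b)^2/(4a) = (-6.1444 - 5)^2/(4*4)
= 124.1977/16 = 7.7624


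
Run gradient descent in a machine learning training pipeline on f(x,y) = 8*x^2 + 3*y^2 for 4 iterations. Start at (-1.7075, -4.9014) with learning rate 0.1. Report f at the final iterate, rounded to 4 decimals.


Gradient descent on f(x,y) = 8*x^2 + 3*y^2.
Starting point: (-1.7075, -4.9014), alpha = 0.1
Step 1: grad_x = 2*8*-1.7075 = -27.32, grad_y = 2*3*-4.9014 = -29.4084
  x_1 = -1.7075 - 0.1*-27.32 = 1.0245
  y_1 = -4.9014 - 0.1*-29.4084 = -1.9606
Step 2: grad_x = 2*8*1.0245 = 16.392, grad_y = 2*3*-1.9606 = -11.7634
  x_2 = 1.0245 - 0.1*16.392 = -0.6147
  y_2 = -1.9606 - 0.1*-11.7634 = -0.7842
Step 3: grad_x = 2*8*-0.6147 = -9.8352, grad_y = 2*3*-0.7842 = -4.7053
  x_3 = -0.6147 - 0.1*-9.8352 = 0.3688
  y_3 = -0.7842 - 0.1*-4.7053 = -0.3137
Step 4: grad_x = 2*8*0.3688 = 5.9011, grad_y = 2*3*-0.3137 = -1.8821
  x_4 = 0.3688 - 0.1*5.9011 = -0.2213
  y_4 = -0.3137 - 0.1*-1.8821 = -0.1255
f(-0.2213, -0.1255) = 8*(-0.2213)^2 + 3*(-0.1255)^2 = 0.439


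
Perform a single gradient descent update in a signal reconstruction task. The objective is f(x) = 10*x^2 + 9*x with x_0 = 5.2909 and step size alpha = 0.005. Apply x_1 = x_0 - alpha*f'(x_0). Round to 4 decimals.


We compute the gradient at x_0 and apply the update.
f'(x) = 20*x + 9
f'(5.2909) = 20*5.2909 + 9 = 114.818
x_1 = 5.2909 - 0.005*114.818 = 4.7168


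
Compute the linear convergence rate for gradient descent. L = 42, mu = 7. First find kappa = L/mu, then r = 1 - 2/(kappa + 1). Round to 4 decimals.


Step 1: Compute the condition number.
kappa = L/mu = 42/7 = 6.0
Step 2: Compute the convergence rate.
r = 1 - 2/(kappa + 1) = 1 - 2*mu/(L + mu) = (L - mu)/(L + mu) = 35/49 = 0.7143


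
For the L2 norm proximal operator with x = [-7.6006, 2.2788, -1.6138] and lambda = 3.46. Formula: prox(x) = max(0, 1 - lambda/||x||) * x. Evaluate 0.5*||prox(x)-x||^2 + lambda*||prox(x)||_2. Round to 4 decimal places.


Step 1: Compute ||x||.
||x|| = 8.0973
Step 2: Compute scaling factor.
scale = max(0, 1 - 3.46/8.0973) = 0.5727
Step 3: prox(x) = [-4.3528, 1.3051, -0.9242]
||prox(x)|| = 4.6373
Step 4: Proximal objective.
0.5*||prox-x||^2 = 5.9858
lambda*||prox|| = 16.0451
Total = 22.0309


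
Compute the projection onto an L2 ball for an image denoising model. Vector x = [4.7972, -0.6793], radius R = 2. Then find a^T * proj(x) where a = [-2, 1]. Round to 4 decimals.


Step 1: Compute ||x|| (intermediates to 6 decimals).
||x|| = sqrt(4.7972^2 + (-0.6793)^2) = 4.845057
Step 2: Project.
Since ||x|| > R, scale = R/||x|| = 2/4.845057 = 0.412792, proj(x) = scale * x
proj(x) = [1.980246, -0.28041]
Step 3: Dot product.
a^T * proj(x) = -2*1.980246 + 1*(-0.28041) = -4.2409


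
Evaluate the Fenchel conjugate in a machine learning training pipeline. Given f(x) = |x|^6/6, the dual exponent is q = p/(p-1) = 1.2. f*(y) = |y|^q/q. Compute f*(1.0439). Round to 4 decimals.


The conjugate exponent q satisfies 1/p + 1/q = 1.
p = 6, so q = 6/(6 - 1) = 1.2
|y|^q = 1.0439^1.2 = 1.0529
f*(1.0439) = 1.0529 / 1.2 = 0.8774


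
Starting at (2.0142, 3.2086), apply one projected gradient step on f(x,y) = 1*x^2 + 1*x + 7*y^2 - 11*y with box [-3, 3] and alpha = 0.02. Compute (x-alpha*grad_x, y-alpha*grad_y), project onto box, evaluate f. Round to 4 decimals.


Step 1: Compute gradient at (2.0142, 3.2086).
grad_x = 2*1*2.0142 + 1 = 5.0284
grad_y = 2*7*3.2086 - 11 = 33.9204
Step 2: Gradient step.
x_raw = 2.0142 - 0.02*5.0284 = 1.9136
y_raw = 3.2086 - 0.02*33.9204 = 2.5302
Step 3: Project onto [-3, 3].
x_proj = clip(1.9136) = 1.9136
y_proj = clip(2.5302) = 2.5302
Step 4: Evaluate f.
f(1.9136, 2.5302) = 22.5566


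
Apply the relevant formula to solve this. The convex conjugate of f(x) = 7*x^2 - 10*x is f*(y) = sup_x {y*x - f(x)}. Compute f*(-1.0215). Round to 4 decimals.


f*(y) = sup_x {y*x - a*x^2 - b*x} = sup_x {(y-b)*x - a*x^2}
FOC: (y - b) - 2a*x = 0 => x* = (y - b)/(2a)
x* = (-1.0215 + 10)/(2*7) = 0.6413
f*(-1.0215) = (y-b)^2/(4a) = (-1.0215 + 10)^2/(4*7)
= 80.6135/28 = 2.8791


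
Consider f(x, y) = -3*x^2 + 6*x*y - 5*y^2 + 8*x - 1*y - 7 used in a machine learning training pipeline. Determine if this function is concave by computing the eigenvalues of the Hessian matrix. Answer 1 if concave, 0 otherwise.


The Hessian of f(x,y) = -3*x^2 + 6*x*y - 5*y^2 + 8*x - 1*y - 7 is:
H = [[-6, 6], [6, -10]]
Trace = -6 - 10 = -16
Determinant = -6*-10 - (6)^2 = 24
Discriminant = (-16)^2 - 4*24 = 160.0
Eigenvalues: lambda_1 = -14.3246, lambda_2 = -1.6754
The function is concave.

1


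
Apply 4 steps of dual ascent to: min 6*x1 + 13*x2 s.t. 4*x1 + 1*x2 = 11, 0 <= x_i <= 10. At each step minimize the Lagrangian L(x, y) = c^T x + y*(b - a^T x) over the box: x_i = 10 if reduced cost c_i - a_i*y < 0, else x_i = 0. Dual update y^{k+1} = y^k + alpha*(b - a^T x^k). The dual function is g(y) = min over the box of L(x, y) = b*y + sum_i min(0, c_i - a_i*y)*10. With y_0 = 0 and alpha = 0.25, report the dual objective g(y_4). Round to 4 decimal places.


Dual ascent for LP: min 6*x1 + 13*x2, 4*x1 + 1*x2 = 11, 0 <= x_i <= 10
Step 1: y^k = 0.0, reduced costs: (6.0, 13.0)
  x^k = (0.0, 0.0), subgradient = b - a^T x = 11.0
  y^{k+1} = 0.0 + 0.25*11.0 = 2.75
Step 2: y^k = 2.75, reduced costs: (-5.0, 10.25)
  x^k = (10.0, 0.0), subgradient = b - a^T x = -29.0
  y^{k+1} = 2.75 + 0.25*-29.0 = -4.5
Step 3: y^k = -4.5, reduced costs: (24.0, 17.5)
  x^k = (0.0, 0.0), subgradient = b - a^T x = 11.0
  y^{k+1} = -4.5 + 0.25*11.0 = -1.75
Step 4: y^k = -1.75, reduced costs: (13.0, 14.75)
  x^k = (0.0, 0.0), subgradient = b - a^T x = 11.0
  y^{k+1} = -1.75 + 0.25*11.0 = 1.0
Dual objective at y_4 = 1.0: reduced costs (2.0, 12.0), box minimizer x = (0.0, 0.0)
g(y_4) = b*y + (c1 - a1*y)*x1 + (c2 - a2*y)*x2 = 11*1.0 + 2.0*0.0 + 12.0*0.0 = 11.0 + 0.0 + 0.0 = 11.0


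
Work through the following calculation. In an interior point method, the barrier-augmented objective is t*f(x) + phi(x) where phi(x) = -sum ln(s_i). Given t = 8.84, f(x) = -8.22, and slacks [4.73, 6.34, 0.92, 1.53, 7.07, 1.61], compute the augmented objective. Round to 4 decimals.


Step 1: Compute log-barrier.
ln values: [1.5539, 1.8469, -0.0834, 0.4253, 1.9559, 0.4762]
phi = -(1.5539 + 1.8469 - 0.0834 + 0.4253 + 1.9559 + 0.4762) = -6.1748
Step 2: Compute augmented objective.
t*f(x) = 8.84*-8.22 = -72.6648
Total = -72.6648 - 6.1748 = -78.8396


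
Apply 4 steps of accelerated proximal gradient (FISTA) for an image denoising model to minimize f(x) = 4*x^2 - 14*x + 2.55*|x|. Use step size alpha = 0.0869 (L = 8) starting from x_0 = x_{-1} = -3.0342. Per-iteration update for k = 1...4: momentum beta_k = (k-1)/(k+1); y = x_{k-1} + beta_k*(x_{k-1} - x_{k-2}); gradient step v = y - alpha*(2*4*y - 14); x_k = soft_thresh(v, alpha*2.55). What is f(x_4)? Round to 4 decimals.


FISTA on f(x) = 4*x^2 - 14*x + 2.55*|x|
L = 8, alpha = 0.0869
Iteration 1: beta = 0.0, y = -3.0342 + 0.0*(-3.0342 + 3.0342) = -3.0342
  grad(y) = -38.2736, v = y - alpha*grad = 0.2918
  prox(v) = soft_thresh(0.2918, 0.2216) = 0.0702
Iteration 2: beta = 0.3333, y = 0.0702 + 0.3333*(0.0702 + 3.0342) = 1.105
  grad(y) = -5.1602, v = y - alpha*grad = 1.5534
  prox(v) = soft_thresh(1.5534, 0.2216) = 1.3318
Iteration 3: beta = 0.5, y = 1.3318 + 0.5*(1.3318 - 0.0702) = 1.9626
  grad(y) = 1.7009, v = y - alpha*grad = 1.8148
  prox(v) = soft_thresh(1.8148, 0.2216) = 1.5932
Iteration 4: beta = 0.6, y = 1.5932 + 0.6*(1.5932 - 1.3318) = 1.7501
  grad(y) = 0.0004, v = y - alpha*grad = 1.75
  prox(v) = soft_thresh(1.75, 0.2216) = 1.5284
f(x_4) = 4*1.5284^2 - 14*1.5284 + 2.55*|1.5284| = -8.1561


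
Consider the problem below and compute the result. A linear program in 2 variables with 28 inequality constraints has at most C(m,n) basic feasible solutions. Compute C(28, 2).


Each vertex corresponds to some choice of n active constraints out of m, so the number of vertices is at most C(m, n) = m! / (n!(m-n)!).
m = 28, n = 2
Numerator: 28 * 27
Denominator: 2! = 2
C(28, 2) = 378


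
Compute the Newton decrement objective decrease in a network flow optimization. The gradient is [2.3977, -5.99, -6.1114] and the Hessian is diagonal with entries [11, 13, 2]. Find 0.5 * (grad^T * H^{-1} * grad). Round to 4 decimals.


Step 1: H is diagonal, so H^(-1) * g = [0.218, -0.4608, -3.0557].
Step 2: g^T H^(-1) g = sum_i g_i^2 / H_ii
  = (2.3977)^2/11 + (-5.99)^2/13 + (-6.1114)^2/2
  = 0.5226 + 2.76 + 18.6746 = 21.9572
Step 3: Objective decrease = 0.5 * g^T H^(-1) g = 10.9786


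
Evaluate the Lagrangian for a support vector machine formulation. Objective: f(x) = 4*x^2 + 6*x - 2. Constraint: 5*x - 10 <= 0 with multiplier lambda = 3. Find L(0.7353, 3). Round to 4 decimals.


Step 1: Evaluate f(x).
f(0.7353) = 4*0.7353^2 + 6*0.7353 - 2 = 4.5745
Step 2: Evaluate g(x).
g(0.7353) = 5*0.7353 - 10 = -6.3235
Step 3: Compute Lagrangian.
L = 4.5745 + 3*-6.3235 = -14.396


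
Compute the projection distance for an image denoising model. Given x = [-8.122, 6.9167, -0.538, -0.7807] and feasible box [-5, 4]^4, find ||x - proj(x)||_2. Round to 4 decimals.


Project each component onto [-5, 4].
clip(-8.122) = -5.0, clip(6.9167) = 4.0, clip(-0.538) = -0.538, clip(-0.7807) = -0.7807
Projection = [-5.0, 4.0, -0.538, -0.7807]
Squared diffs: [9.7469, 8.5071, 0.0, 0.0]
Distance = sqrt(18.254) = 4.2725


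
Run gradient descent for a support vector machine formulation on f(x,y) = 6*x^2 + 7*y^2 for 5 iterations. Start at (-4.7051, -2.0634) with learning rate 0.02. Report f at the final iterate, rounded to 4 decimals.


Gradient descent on f(x,y) = 6*x^2 + 7*y^2.
Starting point: (-4.7051, -2.0634), alpha = 0.02
Step 1: grad_x = 2*6*-4.7051 = -56.4612, grad_y = 2*7*-2.0634 = -28.8876
  x_1 = -4.7051 - 0.02*-56.4612 = -3.5759
  y_1 = -2.0634 - 0.02*-28.8876 = -1.4856
Step 2: grad_x = 2*6*-3.5759 = -42.9105, grad_y = 2*7*-1.4856 = -20.7991
  x_2 = -3.5759 - 0.02*-42.9105 = -2.7177
  y_2 = -1.4856 - 0.02*-20.7991 = -1.0697
Step 3: grad_x = 2*6*-2.7177 = -32.612, grad_y = 2*7*-1.0697 = -14.9753
  x_3 = -2.7177 - 0.02*-32.612 = -2.0654
  y_3 = -1.0697 - 0.02*-14.9753 = -0.7702
Step 4: grad_x = 2*6*-2.0654 = -24.7851, grad_y = 2*7*-0.7702 = -10.7822
  x_4 = -2.0654 - 0.02*-24.7851 = -1.5697
  y_4 = -0.7702 - 0.02*-10.7822 = -0.5545
Step 5: grad_x = 2*6*-1.5697 = -18.8367, grad_y = 2*7*-0.5545 = -7.7632
  x_5 = -1.5697 - 0.02*-18.8367 = -1.193
  y_5 = -0.5545 - 0.02*-7.7632 = -0.3993
f(-1.193, -0.3993) = 6*(-1.193)^2 + 7*(-0.3993)^2 = 9.6552


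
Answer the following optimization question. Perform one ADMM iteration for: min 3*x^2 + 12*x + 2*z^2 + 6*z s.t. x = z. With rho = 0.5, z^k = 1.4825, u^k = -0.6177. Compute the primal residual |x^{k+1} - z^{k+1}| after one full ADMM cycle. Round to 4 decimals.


ADMM iteration with rho = 0.5, z^k = 1.4825, u^k = -0.6177
Step 1: x-update.
Minimize 3*x^2 + 12*x + (0.5/2)*(x - 1.4825 - 0.6177)^2
FOC: (2*3 + 0.5)*x = -12 + 0.5*(1.4825 + 0.6177)
x^{k+1} = -1.6846
Step 2: z-update.
Minimize 2*z^2 + 6*z + (0.5/2)*(-1.6846 - z - 0.6177)^2
FOC: (2*2 + 0.5)*z = -6 + 0.5*(-1.6846 - 0.6177)
z^{k+1} = -1.5891
Step 3: u-update.
u^{k+1} = -0.6177 - 1.6846 + 1.5891 = -0.7132
Step 4: Primal residual = |-1.6846 + 1.5891| = 0.0955


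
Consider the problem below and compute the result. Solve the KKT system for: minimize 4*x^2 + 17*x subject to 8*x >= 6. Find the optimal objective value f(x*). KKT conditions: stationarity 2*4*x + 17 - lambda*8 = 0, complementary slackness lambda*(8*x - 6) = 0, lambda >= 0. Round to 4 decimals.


Step 1: Try lambda = 0 (constraint inactive).
x_unc = -17/(2*4) = -2.125
Check: 8*-2.125 = -17.0 < 6 -- violated!
Step 2: Constraint must be active: 8*x = 6
x* = 6/8 = 0.75
lambda = (2*4*0.75 + 17)/8 = 2.875
Step 3: Compute optimal value.
f(x*) = 4*0.75^2 + 17*0.75 = 15.0


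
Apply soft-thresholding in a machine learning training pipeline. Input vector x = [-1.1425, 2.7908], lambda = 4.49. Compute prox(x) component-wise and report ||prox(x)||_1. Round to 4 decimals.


Soft-thresholding with lambda = 4.49:
prox(-1.1425) = sign(-1.1425)*max(|-1.1425| - 4.49, 0) = 0.0
prox(2.7908) = sign(2.7908)*max(|2.7908| - 4.49, 0) = 0.0
prox(x) = [0.0, 0.0]
||prox(x)||_1 = 0.0 + 0.0 = 0.0


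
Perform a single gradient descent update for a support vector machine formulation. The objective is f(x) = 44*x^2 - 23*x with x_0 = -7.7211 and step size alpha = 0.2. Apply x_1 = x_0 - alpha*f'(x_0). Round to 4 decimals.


We compute the gradient at x_0 and apply the update.
f'(x) = 88*x - 23
f'(-7.7211) = 88*-7.7211 - 23 = -702.4568
x_1 = -7.7211 - 0.2*-702.4568 = 132.7703


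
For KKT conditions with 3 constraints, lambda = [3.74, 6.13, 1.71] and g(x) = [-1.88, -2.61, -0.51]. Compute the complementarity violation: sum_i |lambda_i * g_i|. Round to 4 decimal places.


KKT complementary slackness check:
lambda_1 * g_1 = 3.74 * -1.88 = -7.0312
lambda_2 * g_2 = 6.13 * -2.61 = -15.9993
lambda_3 * g_3 = 1.71 * -0.51 = -0.8721
Total violation = 7.0312 + 15.9993 + 0.8721 = 23.9026


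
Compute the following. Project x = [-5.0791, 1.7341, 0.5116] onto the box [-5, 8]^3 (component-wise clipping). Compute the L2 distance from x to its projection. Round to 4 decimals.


Project each component onto [-5, 8].
clip(-5.0791) = -5.0, clip(1.7341) = 1.7341, clip(0.5116) = 0.5116
Projection = [-5.0, 1.7341, 0.5116]
Squared diffs: [0.0063, 0.0, 0.0]
Distance = sqrt(0.0063) = 0.0791


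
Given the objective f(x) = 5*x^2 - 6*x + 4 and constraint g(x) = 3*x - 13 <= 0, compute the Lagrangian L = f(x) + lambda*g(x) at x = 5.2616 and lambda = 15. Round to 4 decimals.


Step 1: Evaluate f(x).
f(5.2616) = 5*5.2616^2 - 6*5.2616 + 4 = 110.8526
Step 2: Evaluate g(x).
g(5.2616) = 3*5.2616 - 13 = 2.7848
Step 3: Compute Lagrangian.
L = 110.8526 + 15*2.7848 = 152.6246


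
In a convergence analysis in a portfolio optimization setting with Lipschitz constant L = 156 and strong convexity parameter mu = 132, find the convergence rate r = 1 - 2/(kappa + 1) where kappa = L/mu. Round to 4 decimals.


Step 1: Compute the condition number.
kappa = L/mu = 156/132 = 1.1818
Step 2: Compute the convergence rate.
r = 1 - 2/(kappa + 1) = 1 - 2*mu/(L + mu) = (L - mu)/(L + mu) = 24/288 = 0.0833


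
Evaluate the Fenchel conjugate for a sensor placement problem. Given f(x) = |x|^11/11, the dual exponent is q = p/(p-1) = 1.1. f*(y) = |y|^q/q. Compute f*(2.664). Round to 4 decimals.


The conjugate exponent q satisfies 1/p + 1/q = 1.
p = 11, so q = 11/(11 - 1) = 1.1
|y|^q = 2.664^1.1 = 2.9382
f*(2.664) = 2.9382 / 1.1 = 2.6711


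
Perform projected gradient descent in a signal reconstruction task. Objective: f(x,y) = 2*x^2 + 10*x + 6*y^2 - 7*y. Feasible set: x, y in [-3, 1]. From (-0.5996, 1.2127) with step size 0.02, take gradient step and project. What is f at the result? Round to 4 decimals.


Step 1: Compute gradient at (-0.5996, 1.2127).
grad_x = 2*2*-0.5996 + 10 = 7.6016
grad_y = 2*6*1.2127 - 7 = 7.5524
Step 2: Gradient step.
x_raw = -0.5996 - 0.02*7.6016 = -0.7516
y_raw = 1.2127 - 0.02*7.5524 = 1.0617
Step 3: Project onto [-3, 1].
x_proj = clip(-0.7516) = -0.7516
y_proj = clip(1.0617) = 1.0
Step 4: Evaluate f.
f(-0.7516, 1.0) = -7.3864


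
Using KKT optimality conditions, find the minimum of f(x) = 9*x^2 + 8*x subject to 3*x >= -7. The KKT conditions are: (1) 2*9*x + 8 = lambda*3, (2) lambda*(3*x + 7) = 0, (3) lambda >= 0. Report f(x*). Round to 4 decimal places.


Step 1: Try lambda = 0 (constraint inactive).
Stationarity: 2*9*x + 8 = 0
x* = -8/(2*9) = -4/9 = -0.4444 (rounded; the exact value -4/9 is used below)
Check constraint: 3*-0.4444 = -1.3332 >= -7 -- satisfied.
Step 2: Compute optimal value.
f(x*) = 9*(-4/9)^2 + 8*(-4/9) = -1.7778


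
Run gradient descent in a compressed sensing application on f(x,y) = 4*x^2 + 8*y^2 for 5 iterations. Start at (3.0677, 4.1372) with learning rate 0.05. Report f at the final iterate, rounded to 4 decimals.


Gradient descent on f(x,y) = 4*x^2 + 8*y^2.
Starting point: (3.0677, 4.1372), alpha = 0.05
Step 1: grad_x = 2*4*3.0677 = 24.5416, grad_y = 2*8*4.1372 = 66.1952
  x_1 = 3.0677 - 0.05*24.5416 = 1.8406
  y_1 = 4.1372 - 0.05*66.1952 = 0.8274
Step 2: grad_x = 2*4*1.8406 = 14.725, grad_y = 2*8*0.8274 = 13.239
  x_2 = 1.8406 - 0.05*14.725 = 1.1044
  y_2 = 0.8274 - 0.05*13.239 = 0.1655
Step 3: grad_x = 2*4*1.1044 = 8.835, grad_y = 2*8*0.1655 = 2.6478
  x_3 = 1.1044 - 0.05*8.835 = 0.6626
  y_3 = 0.1655 - 0.05*2.6478 = 0.0331
Step 4: grad_x = 2*4*0.6626 = 5.301, grad_y = 2*8*0.0331 = 0.5296
  x_4 = 0.6626 - 0.05*5.301 = 0.3976
  y_4 = 0.0331 - 0.05*0.5296 = 0.0066
Step 5: grad_x = 2*4*0.3976 = 3.1806, grad_y = 2*8*0.0066 = 0.1059
  x_5 = 0.3976 - 0.05*3.1806 = 0.2385
  y_5 = 0.0066 - 0.05*0.1059 = 0.0013
f(0.2385, 0.0013) = 4*0.2385^2 + 8*0.0013^2 = 0.2276


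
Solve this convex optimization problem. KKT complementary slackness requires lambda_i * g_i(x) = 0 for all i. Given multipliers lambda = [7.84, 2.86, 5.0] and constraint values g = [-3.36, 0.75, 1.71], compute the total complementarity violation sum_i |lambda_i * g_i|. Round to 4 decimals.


KKT complementary slackness check:
lambda_1 * g_1 = 7.84 * -3.36 = -26.3424
lambda_2 * g_2 = 2.86 * 0.75 = 2.145
lambda_3 * g_3 = 5.0 * 1.71 = 8.55
Total violation = 26.3424 + 2.145 + 8.55 = 37.0374


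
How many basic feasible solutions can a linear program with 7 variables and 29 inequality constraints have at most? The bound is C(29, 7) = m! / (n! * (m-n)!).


Each vertex corresponds to some choice of n active constraints out of m, so the number of vertices is at most C(m, n) = m! / (n!(m-n)!).
m = 29, n = 7
Numerator: 29 * 28 * 27 * 26 * 25 * 24 * 23
Denominator: 7! = 5040
C(29, 7) = 1560780


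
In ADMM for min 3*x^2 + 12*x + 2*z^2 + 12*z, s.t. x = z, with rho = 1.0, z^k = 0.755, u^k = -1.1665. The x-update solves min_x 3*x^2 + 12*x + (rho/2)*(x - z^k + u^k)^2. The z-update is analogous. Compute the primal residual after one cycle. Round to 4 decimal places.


ADMM iteration with rho = 1.0, z^k = 0.755, u^k = -1.1665
Step 1: x-update.
Minimize 3*x^2 + 12*x + (1.0/2)*(x - 0.755 - 1.1665)^2
FOC: (2*3 + 1.0)*x = -12 + 1.0*(0.755 + 1.1665)
x^{k+1} = -1.4398
Step 2: z-update.
Minimize 2*z^2 + 12*z + (1.0/2)*(-1.4398 - z - 1.1665)^2
FOC: (2*2 + 1.0)*z = -12 + 1.0*(-1.4398 - 1.1665)
z^{k+1} = -2.9213
Step 3: u-update.
u^{k+1} = -1.1665 - 1.4398 + 2.9213 = 0.315
Step 4: Primal residual = |-1.4398 + 2.9213| = 1.4815


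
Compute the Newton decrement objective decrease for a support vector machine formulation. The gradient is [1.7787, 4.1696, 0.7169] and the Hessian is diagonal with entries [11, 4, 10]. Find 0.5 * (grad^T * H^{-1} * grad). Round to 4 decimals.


Step 1: H is diagonal, so H^(-1) * g = [0.1617, 1.0424, 0.0717].
Step 2: g^T H^(-1) g = sum_i g_i^2 / H_ii
  = (1.7787)^2/11 + (4.1696)^2/4 + (0.7169)^2/10
  = 0.2876 + 4.3464 + 0.0514 = 4.6854
Step 3: Objective decrease = 0.5 * g^T H^(-1) g = 2.3427


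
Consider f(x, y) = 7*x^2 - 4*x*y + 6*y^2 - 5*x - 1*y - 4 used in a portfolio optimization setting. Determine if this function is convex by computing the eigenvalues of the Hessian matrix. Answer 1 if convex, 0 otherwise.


The Hessian of f(x,y) = 7*x^2 - 4*x*y + 6*y^2 - 5*x - 1*y - 4 is:
H = [[14, -4], [-4, 12]]
Trace = 14 + 12 = 26
Determinant = 14*12 - (-4)^2 = 152
Discriminant = (26)^2 - 4*152 = 68.0
Eigenvalues: lambda_1 = 8.8769, lambda_2 = 17.1231
The function is convex.

1


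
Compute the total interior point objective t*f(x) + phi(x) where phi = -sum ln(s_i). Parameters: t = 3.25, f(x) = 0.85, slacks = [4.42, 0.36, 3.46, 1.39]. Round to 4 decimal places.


Step 1: Compute log-barrier.
ln values: [1.4861, -1.0217, 1.2413, 0.3293]
phi = -(1.4861 - 1.0217 + 1.2413 + 0.3293) = -2.0351
Step 2: Compute augmented objective.
t*f(x) = 3.25*0.85 = 2.7625
Total = 2.7625 - 2.0351 = 0.7274


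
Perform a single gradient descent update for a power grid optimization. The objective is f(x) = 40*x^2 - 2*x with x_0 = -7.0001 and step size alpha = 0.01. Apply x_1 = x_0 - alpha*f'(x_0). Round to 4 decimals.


We compute the gradient at x_0 and apply the update.
f'(x) = 80*x - 2
f'(-7.0001) = 80*-7.0001 - 2 = -562.008
x_1 = -7.0001 - 0.01*-562.008 = -1.38


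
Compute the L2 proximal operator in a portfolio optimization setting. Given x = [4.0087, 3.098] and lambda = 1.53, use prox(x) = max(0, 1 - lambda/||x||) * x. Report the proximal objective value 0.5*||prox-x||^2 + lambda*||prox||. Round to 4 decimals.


Step 1: Compute ||x||.
||x|| = 5.0663
Step 2: Compute scaling factor.
scale = max(0, 1 - 1.53/5.0663) = 0.698
Step 3: prox(x) = [2.7981, 2.1624]
||prox(x)|| = 3.5363
Step 4: Proximal objective.
0.5*||prox-x||^2 = 1.1705
lambda*||prox|| = 5.4105
Total = 6.581


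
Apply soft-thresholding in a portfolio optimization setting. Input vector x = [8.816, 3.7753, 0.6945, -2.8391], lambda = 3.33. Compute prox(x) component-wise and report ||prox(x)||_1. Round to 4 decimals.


Soft-thresholding with lambda = 3.33:
prox(8.816) = sign(8.816)*max(|8.816| - 3.33, 0) = 5.486
prox(3.7753) = sign(3.7753)*max(|3.7753| - 3.33, 0) = 0.4453
prox(0.6945) = sign(0.6945)*max(|0.6945| - 3.33, 0) = 0.0
prox(-2.8391) = sign(-2.8391)*max(|-2.8391| - 3.33, 0) = 0.0
prox(x) = [5.486, 0.4453, 0.0, 0.0]
||prox(x)||_1 = 5.486 + 0.4453 + 0.0 + 0.0 = 5.9313


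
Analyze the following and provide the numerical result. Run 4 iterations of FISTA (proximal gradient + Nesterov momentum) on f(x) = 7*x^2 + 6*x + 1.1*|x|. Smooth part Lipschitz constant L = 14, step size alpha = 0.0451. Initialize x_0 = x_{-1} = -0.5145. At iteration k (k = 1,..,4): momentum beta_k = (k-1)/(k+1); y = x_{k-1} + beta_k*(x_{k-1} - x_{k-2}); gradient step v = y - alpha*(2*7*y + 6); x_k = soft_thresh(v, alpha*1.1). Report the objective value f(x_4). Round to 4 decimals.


FISTA on f(x) = 7*x^2 + 6*x + 1.1*|x|
L = 14, alpha = 0.0451
Iteration 1: beta = 0.0, y = -0.5145 + 0.0*(-0.5145 + 0.5145) = -0.5145
  grad(y) = -1.203, v = y - alpha*grad = -0.4602
  prox(v) = soft_thresh(-0.4602, 0.0496) = -0.4106
Iteration 2: beta = 0.3333, y = -0.4106 + 0.3333*(-0.4106 + 0.5145) = -0.376
  grad(y) = 0.7358, v = y - alpha*grad = -0.4092
  prox(v) = soft_thresh(-0.4092, 0.0496) = -0.3596
Iteration 3: beta = 0.5, y = -0.3596 + 0.5*(-0.3596 + 0.4106) = -0.3341
  grad(y) = 1.3231, v = y - alpha*grad = -0.3937
  prox(v) = soft_thresh(-0.3937, 0.0496) = -0.3441
Iteration 4: beta = 0.6, y = -0.3441 + 0.6*(-0.3441 + 0.3596) = -0.3348
  grad(y) = 1.3121, v = y - alpha*grad = -0.394
  prox(v) = soft_thresh(-0.394, 0.0496) = -0.3444
f(x_4) = 7*(-0.3444)^2 + 6*(-0.3444) + 1.1*|-0.3444| = -0.8573


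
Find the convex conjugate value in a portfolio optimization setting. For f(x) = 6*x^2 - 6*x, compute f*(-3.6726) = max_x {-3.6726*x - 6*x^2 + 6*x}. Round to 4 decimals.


f*(y) = sup_x {y*x - a*x^2 - b*x} = sup_x {(y-b)*x - a*x^2}
FOC: (y - b) - 2a*x = 0 => x* = (y - b)/(2a)
x* = (-3.6726 + 6)/(2*6) = 0.194
f*(-3.6726) = (y-b)^2/(4a) = (-3.6726 + 6)^2/(4*6)
= 5.4168/24 = 0.2257


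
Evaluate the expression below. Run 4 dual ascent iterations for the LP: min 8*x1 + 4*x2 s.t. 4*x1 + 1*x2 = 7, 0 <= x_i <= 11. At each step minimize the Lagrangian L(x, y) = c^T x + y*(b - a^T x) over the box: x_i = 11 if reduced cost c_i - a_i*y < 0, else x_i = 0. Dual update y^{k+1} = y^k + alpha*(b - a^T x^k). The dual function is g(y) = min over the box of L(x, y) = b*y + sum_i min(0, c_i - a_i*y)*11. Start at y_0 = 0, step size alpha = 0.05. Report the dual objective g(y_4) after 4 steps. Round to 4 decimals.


Dual ascent for LP: min 8*x1 + 4*x2, 4*x1 + 1*x2 = 7, 0 <= x_i <= 11
Step 1: y^k = 0.0, reduced costs: (8.0, 4.0)
  x^k = (0.0, 0.0), subgradient = b - a^T x = 7.0
  y^{k+1} = 0.0 + 0.05*7.0 = 0.35
Step 2: y^k = 0.35, reduced costs: (6.6, 3.65)
  x^k = (0.0, 0.0), subgradient = b - a^T x = 7.0
  y^{k+1} = 0.35 + 0.05*7.0 = 0.7
Step 3: y^k = 0.7, reduced costs: (5.2, 3.3)
  x^k = (0.0, 0.0), subgradient = b - a^T x = 7.0
  y^{k+1} = 0.7 + 0.05*7.0 = 1.05
Step 4: y^k = 1.05, reduced costs: (3.8, 2.95)
  x^k = (0.0, 0.0), subgradient = b - a^T x = 7.0
  y^{k+1} = 1.05 + 0.05*7.0 = 1.4
Dual objective at y_4 = 1.4: reduced costs (2.4, 2.6), box minimizer x = (0.0, 0.0)
g(y_4) = b*y + (c1 - a1*y)*x1 + (c2 - a2*y)*x2 = 7*1.4 + 2.4*0.0 + 2.6*0.0 = 9.8 + 0.0 + 0.0 = 9.8


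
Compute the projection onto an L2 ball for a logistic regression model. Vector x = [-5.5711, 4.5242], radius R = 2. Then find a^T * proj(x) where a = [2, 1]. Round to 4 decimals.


Step 1: Compute ||x|| (intermediates to 6 decimals).
||x|| = sqrt((-5.5711)^2 + 4.5242^2) = 7.176736
Step 2: Project.
Since ||x|| > R, scale = R/||x|| = 2/7.176736 = 0.278678, proj(x) = scale * x
proj(x) = [-1.552543, 1.260795]
Step 3: Dot product.
a^T * proj(x) = 2*(-1.552543) + 1*1.260795 = -1.8443


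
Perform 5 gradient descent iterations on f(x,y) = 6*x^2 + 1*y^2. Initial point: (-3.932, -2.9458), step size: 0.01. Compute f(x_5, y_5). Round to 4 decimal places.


Gradient descent on f(x,y) = 6*x^2 + 1*y^2.
Starting point: (-3.932, -2.9458), alpha = 0.01
Step 1: grad_x = 2*6*-3.932 = -47.184, grad_y = 2*1*-2.9458 = -5.8916
  x_1 = -3.932 - 0.01*-47.184 = -3.4602
  y_1 = -2.9458 - 0.01*-5.8916 = -2.8869
Step 2: grad_x = 2*6*-3.4602 = -41.5219, grad_y = 2*1*-2.8869 = -5.7738
  x_2 = -3.4602 - 0.01*-41.5219 = -3.0449
  y_2 = -2.8869 - 0.01*-5.7738 = -2.8291
Step 3: grad_x = 2*6*-3.0449 = -36.5393, grad_y = 2*1*-2.8291 = -5.6583
  x_3 = -3.0449 - 0.01*-36.5393 = -2.6795
  y_3 = -2.8291 - 0.01*-5.6583 = -2.7726
Step 4: grad_x = 2*6*-2.6795 = -32.1546, grad_y = 2*1*-2.7726 = -5.5451
  x_4 = -2.6795 - 0.01*-32.1546 = -2.358
  y_4 = -2.7726 - 0.01*-5.5451 = -2.7171
Step 5: grad_x = 2*6*-2.358 = -28.296, grad_y = 2*1*-2.7171 = -5.4342
  x_5 = -2.358 - 0.01*-28.296 = -2.075
  y_5 = -2.7171 - 0.01*-5.4342 = -2.6628
f(-2.075, -2.6628) = 6*(-2.075)^2 + 1*(-2.6628)^2 = 32.9251


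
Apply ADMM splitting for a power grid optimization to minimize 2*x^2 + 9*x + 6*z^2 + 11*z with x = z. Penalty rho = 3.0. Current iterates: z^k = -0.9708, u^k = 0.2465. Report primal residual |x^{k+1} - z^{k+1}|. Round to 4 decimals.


ADMM iteration with rho = 3.0, z^k = -0.9708, u^k = 0.2465
Step 1: x-update.
Minimize 2*x^2 + 9*x + (3.0/2)*(x + 0.9708 + 0.2465)^2
FOC: (2*2 + 3.0)*x = -9 + 3.0*(-0.9708 - 0.2465)
x^{k+1} = -1.8074
Step 2: z-update.
Minimize 6*z^2 + 11*z + (3.0/2)*(-1.8074 - z + 0.2465)^2
FOC: (2*6 + 3.0)*z = -11 + 3.0*(-1.8074 + 0.2465)
z^{k+1} = -1.0455
Step 3: u-update.
u^{k+1} = 0.2465 - 1.8074 + 1.0455 = -0.5154
Step 4: Primal residual = |-1.8074 + 1.0455| = 0.7619


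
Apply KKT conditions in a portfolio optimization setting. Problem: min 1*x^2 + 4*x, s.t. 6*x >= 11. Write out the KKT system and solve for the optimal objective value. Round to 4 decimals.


Step 1: Try lambda = 0 (constraint inactive).
x_unc = -4/(2*1) = -2.0
Check: 6*-2.0 = -12.0 < 11 -- violated!
Step 2: Constraint must be active: 6*x = 11
x* = 11/6 = 1.8333 (rounded; the exact value 11/6 is used below)
lambda = (2*1*(11/6) + 4)/6 = 1.2778
Step 3: Compute optimal value.
f(x*) = 1*(11/6)^2 + 4*(11/6) = 10.6944


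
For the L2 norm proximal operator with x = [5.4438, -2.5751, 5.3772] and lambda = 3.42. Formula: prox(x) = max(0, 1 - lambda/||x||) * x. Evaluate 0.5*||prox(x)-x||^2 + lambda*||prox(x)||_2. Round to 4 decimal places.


Step 1: Compute ||x||.
||x|| = 8.0734
Step 2: Compute scaling factor.
scale = max(0, 1 - 3.42/8.0734) = 0.5764
Step 3: prox(x) = [3.1377, -1.4843, 3.0994]
||prox(x)|| = 4.6534
Step 4: Proximal objective.
0.5*||prox-x||^2 = 5.8482
lambda*||prox|| = 15.9146
Total = 21.763


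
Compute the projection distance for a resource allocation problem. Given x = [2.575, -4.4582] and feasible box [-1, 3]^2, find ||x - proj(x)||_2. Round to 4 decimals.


Project each component onto [-1, 3].
clip(2.575) = 2.575, clip(-4.4582) = -1.0
Projection = [2.575, -1.0]
Squared diffs: [0.0, 11.9591]
Distance = sqrt(11.9591) = 3.4582


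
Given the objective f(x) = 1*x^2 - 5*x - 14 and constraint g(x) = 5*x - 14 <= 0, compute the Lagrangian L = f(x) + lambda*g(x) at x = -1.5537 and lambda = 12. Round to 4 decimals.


Step 1: Evaluate f(x).
f(-1.5537) = 1*(-1.5537)^2 - 5*(-1.5537) - 14 = -3.8175
Step 2: Evaluate g(x).
g(-1.5537) = 5*-1.5537 - 14 = -21.7685
Step 3: Compute Lagrangian.
L = -3.8175 + 12*-21.7685 = -265.0395


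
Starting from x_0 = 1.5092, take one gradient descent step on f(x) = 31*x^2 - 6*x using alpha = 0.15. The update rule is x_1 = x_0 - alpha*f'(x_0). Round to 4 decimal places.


We compute the gradient at x_0 and apply the update.
f'(x) = 62*x - 6
f'(1.5092) = 62*1.5092 - 6 = 87.5704
x_1 = 1.5092 - 0.15*87.5704 = -11.6264


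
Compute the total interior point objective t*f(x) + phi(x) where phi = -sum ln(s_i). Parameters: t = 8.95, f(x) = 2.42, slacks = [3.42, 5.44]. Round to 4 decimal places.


Step 1: Compute log-barrier.
ln values: [1.2296, 1.6938]
phi = -(1.2296 + 1.6938) = -2.9234
Step 2: Compute augmented objective.
t*f(x) = 8.95*2.42 = 21.659
Total = 21.659 - 2.9234 = 18.7356


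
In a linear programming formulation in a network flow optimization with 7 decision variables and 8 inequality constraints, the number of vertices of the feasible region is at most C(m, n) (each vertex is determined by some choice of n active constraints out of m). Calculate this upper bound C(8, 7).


Each vertex corresponds to some choice of n active constraints out of m, so the number of vertices is at most C(m, n) = m! / (n!(m-n)!).
m = 8, n = 7
Numerator: 8 * 7 * 6 * 5 * 4 * 3 * 2
Denominator: 7! = 5040
C(8, 7) = 8


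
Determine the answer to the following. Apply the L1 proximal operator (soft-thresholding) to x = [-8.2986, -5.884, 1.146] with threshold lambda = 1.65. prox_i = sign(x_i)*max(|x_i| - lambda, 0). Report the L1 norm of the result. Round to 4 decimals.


Soft-thresholding with lambda = 1.65:
prox(-8.2986) = sign(-8.2986)*max(|-8.2986| - 1.65, 0) = -6.6486
prox(-5.884) = sign(-5.884)*max(|-5.884| - 1.65, 0) = -4.234
prox(1.146) = sign(1.146)*max(|1.146| - 1.65, 0) = 0.0
prox(x) = [-6.6486, -4.234, 0.0]
||prox(x)||_1 = 6.6486 + 4.234 + 0.0 = 10.8826


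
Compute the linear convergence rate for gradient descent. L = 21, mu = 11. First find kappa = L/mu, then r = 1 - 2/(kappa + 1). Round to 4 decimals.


Step 1: Compute the condition number.
kappa = L/mu = 21/11 = 1.9091
Step 2: Compute the convergence rate.
r = 1 - 2/(kappa + 1) = 1 - 2*mu/(L + mu) = (L - mu)/(L + mu) = 10/32 = 0.3125


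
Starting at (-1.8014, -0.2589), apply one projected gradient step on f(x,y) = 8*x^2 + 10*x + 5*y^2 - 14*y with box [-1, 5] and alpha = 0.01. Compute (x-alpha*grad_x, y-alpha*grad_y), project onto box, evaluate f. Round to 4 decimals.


Step 1: Compute gradient at (-1.8014, -0.2589).
grad_x = 2*8*-1.8014 + 10 = -18.8224
grad_y = 2*5*-0.2589 - 14 = -16.589
Step 2: Gradient step.
x_raw = -1.8014 - 0.01*-18.8224 = -1.6132
y_raw = -0.2589 - 0.01*-16.589 = -0.093
Step 3: Project onto [-1, 5].
x_proj = clip(-1.6132) = -1.0
y_proj = clip(-0.093) = -0.093
Step 4: Evaluate f.
f(-1.0, -0.093) = -0.6546
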